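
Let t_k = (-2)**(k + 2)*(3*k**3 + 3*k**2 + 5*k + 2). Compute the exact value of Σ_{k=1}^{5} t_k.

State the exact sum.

Σ = -47624

Ratio r(k) = 2*(-3*k**3 - 12*k**2 - 20*k - 13)/(3*k**3 + 3*k**2 + 5*k + 2).
A = -2, B = 1, C = k**3 + k**2 + 5*k/3 + 2/3.
Set up (-2)·f(k+1) − (1)·f(k) − (k**3 + k**2 + 5*k/3 + 2/3) = 0.
From deg A=0, deg B=0, deg C=3: d=3.
Solve for f: f(k) = -k*(k**2 - k + 1)/3 (degree 3 ≤ 3).
Certificate R = B(k−1)f/C = -k*(k**2 - k + 1)/(3*k**3 + 3*k**2 + 5*k + 2) gives s_k = (-2)**(k + 2)*k*(-k**2 + k - 1).
Verify: (-2)**(k + 2)*(3*k**3 + 3*k**2 + 5*k + 2) matches t_k.
Telescoping: Σ = s_(6) − s_(1) = -47616 − (8) = -47624.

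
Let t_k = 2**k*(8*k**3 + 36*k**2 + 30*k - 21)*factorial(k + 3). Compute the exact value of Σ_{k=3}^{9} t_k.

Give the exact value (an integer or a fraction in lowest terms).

Σ = 2276399539693440

Ratio r(k) = 2*(8*k**4 + 92*k**3 + 366*k**2 + 557*k + 212)/(8*k**3 + 36*k**2 + 30*k - 21).
Normal form (A,B,C) = (2*k + 8, 1, k**3 + 9*k**2/2 + 15*k/4 - 21/8).
f must satisfy (2*k + 8)·f(k+1) − (1)·f(k) = k**3 + 9*k**2/2 + 15*k/4 - 21/8.
Bound: deg f ≤ 2.
A polynomial solution: f(k) = (2*k - 3)*(2*k + 1)/8.
Get s_k = R·t_k = 2**k*(2*k - 3)*(2*k + 1)*factorial(k + 3) with R(k) = B(k−1)f(k)/C(k) = (2*k - 3)*(2*k + 1)/(8*k**3 + 36*k**2 + 30*k - 21).
Verify: 2**k*(8*k**3 + 36*k**2 + 30*k - 21)*factorial(k + 3) matches t_k.
Σ_(k=3)^(9) t_k = s_(10) − s_(3) = 2276399539814400 − (120960) = 2276399539693440.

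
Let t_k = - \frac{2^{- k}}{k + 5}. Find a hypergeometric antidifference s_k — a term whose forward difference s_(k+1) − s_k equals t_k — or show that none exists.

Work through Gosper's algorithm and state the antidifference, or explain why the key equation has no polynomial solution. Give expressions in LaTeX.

Compute t_(k+1)/t_k: get (k + 5)/(2*(k + 6)).
Factor: A=k/2 + 5/2; B=k + 6; C=1.
Set up (k/2 + 5/2)·f(k+1) − (k + 5)·f(k) − (1) = 0.
Bound: deg f ≤ -1.
d = -1 < 0 ⇒ no nonzero polynomial f; not summable.

no hypergeometric antidifference exists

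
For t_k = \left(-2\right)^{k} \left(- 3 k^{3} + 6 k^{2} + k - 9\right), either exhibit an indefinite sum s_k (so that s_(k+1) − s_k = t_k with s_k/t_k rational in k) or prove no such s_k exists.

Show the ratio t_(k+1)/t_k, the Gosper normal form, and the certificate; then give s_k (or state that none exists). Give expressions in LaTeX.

s_k = \left(-2\right)^{k} \left(k^{3} - 4 k^{2} + 3 k + 3\right)

t_(k+1)/t_k = 2*(-3*k**3 - 3*k**2 + 4*k - 5)/(3*k**3 - 6*k**2 - k + 9).
Gosper form: A/B · C(k+1)/C(k) with A=-2, B=1, C=k**3 - 2*k**2 - k/3 + 3.
Set up (-2)·f(k+1) − (1)·f(k) − (k**3 - 2*k**2 - k/3 + 3) = 0.
From deg A=0, deg B=0, deg C=3: d=3.
Solve for f: f(k) = -(k**3 - 4*k**2 + 3*k + 3)/3 (degree 3 ≤ 3).
Certificate R = B(k−1)f/C = -(k**3 - 4*k**2 + 3*k + 3)/(3*k**3 - 6*k**2 - k + 9) gives s_k = (-2)**k*(k**3 - 4*k**2 + 3*k + 3).
Verify: (-2)**k*(-3*k**3 + 6*k**2 + k - 9) matches t_k.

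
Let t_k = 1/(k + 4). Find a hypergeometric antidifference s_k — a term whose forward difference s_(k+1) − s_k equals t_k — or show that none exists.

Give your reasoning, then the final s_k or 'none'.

The ratio is (k + 4)/(k + 5).
A = k + 4, B = k + 5, C = 1.
Solve (k + 4)·f(k+1) − (k + 4)·f(k) = 1.
deg f ≤ 0 (via 1,1,0).
Put f(k) = c0: A·f(k+1) − B(k−1)·f(k) − C = -1; need -1 = 0 — inconsistent ⇒ no f, not summable.

none (Gosper's algorithm certifies no s_k)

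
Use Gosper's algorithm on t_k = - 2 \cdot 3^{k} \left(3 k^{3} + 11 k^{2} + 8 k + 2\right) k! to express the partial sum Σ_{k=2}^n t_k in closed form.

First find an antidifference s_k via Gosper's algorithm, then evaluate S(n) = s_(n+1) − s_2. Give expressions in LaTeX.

S(n) = - 6 \cdot 3^{n} n^{3} n! - 24 \cdot 3^{n} n^{2} n! - 18 \cdot 3^{n} n n! + 144

r(k) = 3*(3*k**4 + 23*k**3 + 59*k**2 + 63*k + 24)/(3*k**3 + 11*k**2 + 8*k + 2) after simplifying.
A = 3*k + 3, B = 1, C = k**3 + 11*k**2/3 + 8*k/3 + 2/3.
Set up (3*k + 3)·f(k+1) − (1)·f(k) − (k**3 + 11*k**2/3 + 8*k/3 + 2/3) = 0.
Bound: deg f ≤ 2.
Match coefficients ⇒ f(k) = (k - 1)*(k + 2)/3.
So s_k = (B(k−1)f/C)·t_k = ((k - 1)*(k + 2)/(3*k**3 + 11*k**2 + 8*k + 2))·t_k = -2*3**k*(k - 1)*(k + 2)*factorial(k).
Δs = -2*3**k*(3*k**3 + 11*k**2 + 8*k + 2)*factorial(k), as required.
Evaluate: s_(n+1) = -6*3**n*n*(n + 3)*factorial(n + 1); subtract s_(2) = -144 ⇒ S(n) = -6*3**n*n**3*factorial(n) - 24*3**n*n**2*factorial(n) - 18*3**n*n*factorial(n) + 144.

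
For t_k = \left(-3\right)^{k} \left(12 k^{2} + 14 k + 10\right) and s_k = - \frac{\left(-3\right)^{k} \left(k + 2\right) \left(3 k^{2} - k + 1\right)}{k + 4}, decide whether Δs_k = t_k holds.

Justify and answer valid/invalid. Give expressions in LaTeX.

s_(k+1) = (-3)**(k + 1)*(k + 3)*(k - 3*(k + 1)**2)/(k + 5)
s_(k+1) − s_k = (-3)**k*(12*k**4 + 98*k**3 + 246*k**2 + 240*k + 118)/(k**2 + 9*k + 20)
(s_(k+1) − s_k) − t_k = (-3)**k*(-24*k**3 - 130*k**2 - 130*k - 82)/(k**2 + 9*k + 20)

Invalid: residual \frac{\left(-3\right)^{k} \left(- 24 k^{3} - 130 k^{2} - 130 k - 82\right)}{k^{2} + 9 k + 20} ≠ 0.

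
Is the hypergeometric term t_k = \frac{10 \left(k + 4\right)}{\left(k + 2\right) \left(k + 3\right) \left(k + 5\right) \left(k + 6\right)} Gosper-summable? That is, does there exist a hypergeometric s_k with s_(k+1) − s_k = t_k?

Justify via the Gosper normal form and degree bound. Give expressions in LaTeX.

Yes. s_k = \frac{k \left(k + 7\right)}{2 \left(k^{2} + 7 k + 10\right)}.

t_(k+1)/t_k = (k + 2)*(k + 5)**2/((k + 4)**2*(k + 7)).
Normal form (A,B,C) = (k + 2, k + 7, k**2 + 8*k + 16).
Key eq: (k + 2)·f(k+1) = (k + 6)·f(k) + (k**2 + 8*k + 16).
Bound: deg f ≤ 4.
Solve for f: f(k) = k*(k + 3)*(k + 4)*(k + 7)/20 (degree 4 ≤ 4).
Then R = B(k−1)f/C = k*(k + 3)*(k + 6)*(k + 7)/(20*(k + 4)), so s_k = R(k)·t_k = k*(k + 7)/(2*(k**2 + 7*k + 10)).
Verify: 10*(k + 4)/(k**4 + 16*k**3 + 91*k**2 + 216*k + 180) matches t_k.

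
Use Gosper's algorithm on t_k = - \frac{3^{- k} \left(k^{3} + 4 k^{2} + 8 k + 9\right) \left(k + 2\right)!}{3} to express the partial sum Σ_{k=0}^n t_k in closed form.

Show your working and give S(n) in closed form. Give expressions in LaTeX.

r(k) = (k**4 + 10*k**3 + 40*k**2 + 79*k + 66)/(3*(k**3 + 4*k**2 + 8*k + 9)) after simplifying.
Factor: A=k/3 + 1; B=1; C=k**3 + 4*k**2 + 8*k + 9.
Key eq: (k/3 + 1)·f(k+1) = (1)·f(k) + (k**3 + 4*k**2 + 8*k + 9).
From deg A=1, deg B=0, deg C=3: d=2.
Coefficient equations give f(k) = 3*(k**2 + 2*k - 1).
Then R = B(k−1)f/C = 3*(k**2 + 2*k - 1)/(k**3 + 4*k**2 + 8*k + 9), so s_k = R(k)·t_k = -(k**2 + 2*k - 1)*factorial(k + 2)/3**k.
Δs = -(k**3 + 4*k**2 + 8*k + 9)*factorial(k + 2)/(3*3**k), as required.
Telescope: S(n) = s_(n+1) − s_(0) = -3**(-n - 1)*(n**2 + 4*n + 2)*factorial(n + 3) − (2) = -(6*3**n + n**5*factorial(n) + 10*n**4*factorial(n) + 37*n**3*factorial(n) + 62*n**2*factorial(n) + 46*n*factorial(n) + 12*factorial(n))/(3*3**n).

S(n) = - \frac{3^{- n} \left(6 \cdot 3^{n} + n^{5} n! + 10 n^{4} n! + 37 n^{3} n! + 62 n^{2} n! + 46 n n! + 12 n!\right)}{3}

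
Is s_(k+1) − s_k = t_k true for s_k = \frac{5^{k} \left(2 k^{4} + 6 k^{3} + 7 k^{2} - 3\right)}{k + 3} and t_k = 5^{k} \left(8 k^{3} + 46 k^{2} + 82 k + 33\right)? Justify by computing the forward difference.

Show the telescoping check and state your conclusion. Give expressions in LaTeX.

s_(k+1) = 5**(k + 1)*(2*k**4 + 14*k**3 + 37*k**2 + 40*k + 12)/(k + 4)
s_(k+1) − s_k = 5**k*(8*k**5 + 86*k**4 + 364*k**3 + 727*k**2 + 663*k + 192)/(k**2 + 7*k + 12)
(s_(k+1) − s_k) − t_k = 5**k*(-16*k**4 - 136*k**3 - 432*k**2 - 552*k - 204)/(k**2 + 7*k + 12)

Invalid: residual \frac{5^{k} \left(- 16 k^{4} - 136 k^{3} - 432 k^{2} - 552 k - 204\right)}{k^{2} + 7 k + 12} ≠ 0.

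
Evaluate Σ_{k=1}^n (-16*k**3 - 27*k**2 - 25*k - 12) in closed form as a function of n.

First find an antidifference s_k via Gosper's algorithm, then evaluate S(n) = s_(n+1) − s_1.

Compute t_(k+1)/t_k: get (16*k**3 + 75*k**2 + 127*k + 80)/(16*k**3 + 27*k**2 + 25*k + 12).
Factor: A=1; B=1; C=k**3 + 27*k**2/16 + 25*k/16 + 3/4.
Set up (1)·f(k+1) − (1)·f(k) − (k**3 + 27*k**2/16 + 25*k/16 + 3/4) = 0.
Bound: deg f ≤ 4.
Match coefficients ⇒ f(k) = k*(4*k**3 + k**2 + 3*k + 4)/16.
So s_k = (B(k−1)f/C)·t_k = (k*(4*k**3 + k**2 + 3*k + 4)/(16*k**3 + 27*k**2 + 25*k + 12))·t_k = k*(-4*k**3 - k**2 - 3*k - 4).
s_(k+1) − s_k = -16*k**3 - 27*k**2 - 25*k - 12 = t_k.
s_(n+1) = -4*n**4 - 17*n**3 - 30*n**2 - 29*n - 12 and s_(1) = -12, so S(n) = n*(-4*n**3 - 17*n**2 - 30*n - 29).

S(n) = n*(-4*n**3 - 17*n**2 - 30*n - 29)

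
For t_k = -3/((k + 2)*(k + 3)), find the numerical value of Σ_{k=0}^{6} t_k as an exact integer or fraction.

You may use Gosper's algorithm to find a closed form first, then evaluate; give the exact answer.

r(k) = (k + 2)/(k + 4) after simplifying.
So A=k + 2 and B=k + 4, with C=1.
Set up (k + 2)·f(k+1) − (k + 3)·f(k) − (1) = 0.
deg f ≤ 1 (via 1,1,0).
Solve for f: f(k) = k/2 (degree 1 ≤ 1).
Then R = B(k−1)f/C = k*(k + 3)/2, so s_k = R(k)·t_k = -3*k/(2*k + 4).
Check: Δs_k = -3/(k**2 + 5*k + 6). ✓
Evaluate s at k=7 and k=0: -7/6 and 0; difference -7/6.

Σ = -7/6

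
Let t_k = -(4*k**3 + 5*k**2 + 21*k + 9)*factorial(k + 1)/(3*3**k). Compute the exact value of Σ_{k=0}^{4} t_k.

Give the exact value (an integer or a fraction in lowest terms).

r(k) = (4*k**4 + 25*k**3 + 77*k**2 + 125*k + 78)/(3*(4*k**3 + 5*k**2 + 21*k + 9)) after simplifying.
Gosper form: A/B · C(k+1)/C(k) with A=k/3 + 2/3, B=1, C=k**3 + 5*k**2/4 + 21*k/4 + 9/4.
f must satisfy (k/3 + 2/3)·f(k+1) − (1)·f(k) = k**3 + 5*k**2/4 + 21*k/4 + 9/4.
d = 2 from the (1,0,3) case.
Solving with deg f ≤ 2: f(k) = 3*(4*k**2 + k + 1)/4.
R(k) = B(k−1)·f(k)/C(k) = 3*(4*k**2 + k + 1)/(4*k**3 + 5*k**2 + 21*k + 9); s_k = R·t_k = -(4*k**2 + k + 1)*factorial(k + 1)/3**k.
Δs = -(4*k**3 + 5*k**2 + 21*k + 9)*factorial(k + 1)/(3*3**k), as required.
Sum = s_(5) − s_(0); s_(5) = -8480/27, s_(0) = -1 ⇒ -8453/27.

Σ = -8453/27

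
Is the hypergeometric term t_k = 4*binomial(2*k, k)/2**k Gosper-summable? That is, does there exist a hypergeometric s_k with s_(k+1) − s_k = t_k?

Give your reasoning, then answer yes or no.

The ratio is (2*k + 1)/(k + 1).
Normal form (A,B,C) = (2*k + 1, k + 1, 1).
Solve (2*k + 1)·f(k+1) − (k)·f(k) = 1.
deg f ≤ -1 (via 1,1,0).
Bound -1 < 0, so the key equation has no polynomial solution.

No — key equation has no polynomial f.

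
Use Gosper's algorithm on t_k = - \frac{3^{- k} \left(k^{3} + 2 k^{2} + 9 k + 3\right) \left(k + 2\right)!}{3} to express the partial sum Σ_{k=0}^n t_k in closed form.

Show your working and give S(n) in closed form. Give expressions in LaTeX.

r(k) = (k**4 + 8*k**3 + 31*k**2 + 63*k + 45)/(3*(k**3 + 2*k**2 + 9*k + 3)) after simplifying.
Factor: A=k/3 + 1; B=1; C=k**3 + 2*k**2 + 9*k + 3.
Set up (k/3 + 1)·f(k+1) − (1)·f(k) − (k**3 + 2*k**2 + 9*k + 3) = 0.
d = 2 from the (1,0,3) case.
Solving with deg f ≤ 2: f(k) = 3*(k**2 + 2).
Get s_k = R·t_k = -(k**2 + 2)*factorial(k + 2)/3**k with R(k) = B(k−1)f(k)/C(k) = 3*(k**2 + 2)/(k**3 + 2*k**2 + 9*k + 3).
Verify: -(k**3 + 2*k**2 + 9*k + 3)*factorial(k + 2)/(3*3**k) matches t_k.
Telescope: S(n) = s_(n+1) − s_(0) = -3**(-n - 1)*(n**2 + 2*n + 3)*factorial(n + 3) − (-4) = (12*3**n - n**5*factorial(n) - 8*n**4*factorial(n) - 26*n**3*factorial(n) - 46*n**2*factorial(n) - 45*n*factorial(n) - 18*factorial(n))/(3*3**n).

S(n) = \frac{3^{- n} \left(12 \cdot 3^{n} - n^{5} n! - 8 n^{4} n! - 26 n^{3} n! - 46 n^{2} n! - 45 n n! - 18 n!\right)}{3}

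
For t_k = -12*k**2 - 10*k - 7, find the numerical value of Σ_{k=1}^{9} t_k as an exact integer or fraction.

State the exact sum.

t_(k+1)/t_k = (12*k**2 + 34*k + 29)/(12*k**2 + 10*k + 7).
Factor: A=1; B=1; C=k**2 + 5*k/6 + 7/12.
Set up (1)·f(k+1) − (1)·f(k) − (k**2 + 5*k/6 + 7/12) = 0.
Bound: deg f ≤ 3.
Coefficient equations give f(k) = k*(4*k**2 - k + 4)/12.
So s_k = (B(k−1)f/C)·t_k = (k*(4*k**2 - k + 4)/(12*k**2 + 10*k + 7))·t_k = k*(-4*k**2 + k - 4).
Verify: -12*k**2 - 10*k - 7 matches t_k.
Evaluate s at k=10 and k=1: -3940 and -7; difference -3933.

Σ = -3933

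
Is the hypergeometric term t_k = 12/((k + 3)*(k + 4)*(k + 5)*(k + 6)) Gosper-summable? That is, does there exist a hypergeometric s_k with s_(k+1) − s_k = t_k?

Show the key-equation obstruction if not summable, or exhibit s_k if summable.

r(k) = (k + 3)/(k + 7) after simplifying.
Take A(k)=k + 3, B(k)=k + 7, C(k)=1.
Need (k + 3)·f(k+1) − (k + 6)·f(k) = 1.
From deg A=1, deg B=1, deg C=0: d=3.
Solving with deg f ≤ 3: f(k) = k*(k**2 + 12*k + 47)/180.
Then R = B(k−1)f/C = k*(k + 6)*(k**2 + 12*k + 47)/180, so s_k = R(k)·t_k = k*(k**2 + 12*k + 47)/(15*(k + 3)*(k + 4)*(k + 5)).
Check: Δs_k = 12/(k**4 + 18*k**3 + 119*k**2 + 342*k + 360). ✓

Yes. s_k = k*(k**2 + 12*k + 47)/(15*(k + 3)*(k + 4)*(k + 5)).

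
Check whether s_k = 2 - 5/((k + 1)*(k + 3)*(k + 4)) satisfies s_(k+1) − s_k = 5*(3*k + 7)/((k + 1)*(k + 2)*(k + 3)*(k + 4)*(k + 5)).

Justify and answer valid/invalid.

s_(k+1) = 2 - 5/((k + 2)*(k + 4)*(k + 5))
s_(k+1) − s_k = 5*(3*k + 7)/(k**5 + 15*k**4 + 85*k**3 + 225*k**2 + 274*k + 120)
(s_(k+1) − s_k) − t_k = 0

valid; difference matches t_k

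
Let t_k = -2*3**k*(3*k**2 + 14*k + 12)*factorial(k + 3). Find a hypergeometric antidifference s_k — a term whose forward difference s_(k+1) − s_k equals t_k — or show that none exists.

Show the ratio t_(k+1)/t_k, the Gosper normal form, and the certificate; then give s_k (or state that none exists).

s_k = -2*3**k*k*factorial(k + 3)

Compute t_(k+1)/t_k: get 3*(3*k**3 + 32*k**2 + 109*k + 116)/(3*k**2 + 14*k + 12).
Factor: A=3*k + 12; B=1; C=k**2 + 14*k/3 + 4.
f must satisfy (3*k + 12)·f(k+1) − (1)·f(k) = k**2 + 14*k/3 + 4.
From deg A=1, deg B=0, deg C=2: d=1.
Coefficient equations give f(k) = k/3.
Get s_k = R·t_k = -2*3**k*k*factorial(k + 3) with R(k) = B(k−1)f(k)/C(k) = k/(3*k**2 + 14*k + 12).
Δs = -2*3**k*(3*k**2 + 14*k + 12)*factorial(k + 3), as required.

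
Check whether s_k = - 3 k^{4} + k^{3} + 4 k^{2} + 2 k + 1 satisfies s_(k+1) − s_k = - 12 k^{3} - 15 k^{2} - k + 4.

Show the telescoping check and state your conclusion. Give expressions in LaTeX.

s_(k+1) = -3*k**4 - 11*k**3 - 11*k**2 + k + 5
s_(k+1) − s_k = -12*k**3 - 15*k**2 - k + 4
(s_(k+1) − s_k) − t_k = 0

valid (s_(k+1) − s_k reduces to t_k)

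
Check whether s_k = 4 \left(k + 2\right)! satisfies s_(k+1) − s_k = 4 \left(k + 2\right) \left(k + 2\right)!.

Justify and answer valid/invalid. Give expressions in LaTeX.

s_(k+1) = 4*factorial(k + 3)
s_(k+1) − s_k = 4*(k + 2)*factorial(k + 2)
(s_(k+1) − s_k) − t_k = 0

valid (s_(k+1) − s_k reduces to t_k)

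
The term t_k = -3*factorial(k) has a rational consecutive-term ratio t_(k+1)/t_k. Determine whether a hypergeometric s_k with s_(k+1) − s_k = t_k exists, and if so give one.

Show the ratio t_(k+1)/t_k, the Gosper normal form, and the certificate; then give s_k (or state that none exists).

Step 1: r(k) = k + 1.
Gosper form: A/B · C(k+1)/C(k) with A=k + 1, B=1, C=1.
Set up (k + 1)·f(k+1) − (1)·f(k) − (1) = 0.
From deg A=1, deg B=0, deg C=0: d=-1.
Bound -1 < 0, so the key equation has no polynomial solution.

none (Gosper's algorithm certifies no s_k)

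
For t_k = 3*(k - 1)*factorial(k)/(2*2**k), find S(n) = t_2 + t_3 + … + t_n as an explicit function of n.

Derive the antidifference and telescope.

The ratio is k*(k + 1)/(2*(k - 1)).
Factor: A=k/2 + 1/2; B=1; C=k - 1.
Key eq: (k/2 + 1/2)·f(k+1) = (1)·f(k) + (k - 1).
Bound: deg f ≤ 0.
Coefficient equations give f(k) = 2.
Then R = B(k−1)f/C = 2/(k - 1), so s_k = R(k)·t_k = 3*factorial(k)/2**k.
Check: Δs_k = 3*(k - 1)*factorial(k)/(2*2**k). ✓
Telescope: S(n) = s_(n+1) − s_(2) = 3*2**(-n - 1)*factorial(n + 1) − (3/2) = 3*2**(-n - 1)*(-2**n + n*factorial(n) + factorial(n)).

S(n) = 3*2**(-n - 1)*(-2**n + n*factorial(n) + factorial(n))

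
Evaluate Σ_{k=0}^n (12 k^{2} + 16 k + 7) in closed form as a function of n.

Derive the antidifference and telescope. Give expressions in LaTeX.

S(n) = 4 n^{3} + 14 n^{2} + 17 n + 7

The ratio is (12*k**2 + 40*k + 35)/(12*k**2 + 16*k + 7).
A = 1, B = 1, C = k**2 + 4*k/3 + 7/12.
Key eq: (1)·f(k+1) = (1)·f(k) + (k**2 + 4*k/3 + 7/12).
Bound: deg f ≤ 3.
Coefficient equations give f(k) = k*(4*k**2 + 2*k + 1)/12.
Then R = B(k−1)f/C = k*(4*k**2 + 2*k + 1)/(12*k**2 + 16*k + 7), so s_k = R(k)·t_k = k*(4*k**2 + 2*k + 1).
Verify: 12*k**2 + 16*k + 7 matches t_k.
Σ_(k=0)^n t_k = s_(n+1) − s_(0) = (4*n**3 + 14*n**2 + 17*n + 7) − (0), i.e. 4*n**3 + 14*n**2 + 17*n + 7.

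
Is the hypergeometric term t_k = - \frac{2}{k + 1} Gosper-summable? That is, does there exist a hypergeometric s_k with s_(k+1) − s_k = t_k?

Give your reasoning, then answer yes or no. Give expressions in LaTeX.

Step 1: r(k) = (k + 1)/(k + 2).
So A=k + 1 and B=k + 2, with C=1.
Set up (k + 1)·f(k+1) − (k + 1)·f(k) − (1) = 0.
d = 0 from the (1,1,0) case.
Generic f = c0 gives residual -1; -1 = 0 cannot hold, so t_k is not Gosper-summable.

No. Not Gosper-summable.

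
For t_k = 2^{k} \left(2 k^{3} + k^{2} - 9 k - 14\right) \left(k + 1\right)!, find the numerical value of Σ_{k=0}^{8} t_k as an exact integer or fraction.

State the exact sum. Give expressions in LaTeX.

The ratio is 2*(2*k**4 + 11*k**3 + 13*k**2 - 22*k - 40)/(2*k**3 + k**2 - 9*k - 14).
Normal form (A,B,C) = (2*k + 4, 1, k**3 + k**2/2 - 9*k/2 - 7).
f must satisfy (2*k + 4)·f(k+1) − (1)·f(k) = k**3 + k**2/2 - 9*k/2 - 7.
deg f ≤ 2 (via 1,0,3).
Solve for f: f(k) = (k**2 - 3*k - 2)/2 (degree 2 ≤ 2).
Then R = B(k−1)f/C = (k**2 - 3*k - 2)/(2*k**3 + k**2 - 9*k - 14), so s_k = R(k)·t_k = 2**k*(k**2 - 3*k - 2)*factorial(k + 1).
Δs = 2**k*(2*k**3 + k**2 - 9*k - 14)*factorial(k + 1), as required.
Telescoping: Σ = s_(9) − s_(0) = 96613171200 − (-2) = 96613171202.

Σ = 96613171202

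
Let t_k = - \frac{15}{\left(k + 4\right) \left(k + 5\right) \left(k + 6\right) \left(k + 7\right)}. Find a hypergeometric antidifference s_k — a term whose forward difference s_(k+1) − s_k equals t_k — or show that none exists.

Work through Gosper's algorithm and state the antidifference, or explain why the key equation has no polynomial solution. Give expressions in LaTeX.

s_k = \frac{k \left(- k^{2} - 15 k - 74\right)}{24 \left(k + 4\right) \left(k + 5\right) \left(k + 6\right)}

t_(k+1)/t_k = (k + 4)/(k + 8).
Normal form (A,B,C) = (k + 4, k + 8, 1).
Set up (k + 4)·f(k+1) − (k + 7)·f(k) − (1) = 0.
deg f ≤ 3 (via 1,1,0).
A polynomial solution: f(k) = k*(k**2 + 15*k + 74)/360.
Certificate R = B(k−1)f/C = k*(k + 7)*(k**2 + 15*k + 74)/360 gives s_k = k*(-k**2 - 15*k - 74)/(24*(k + 4)*(k + 5)*(k + 6)).
Δs = -15/(k**4 + 22*k**3 + 179*k**2 + 638*k + 840), as required.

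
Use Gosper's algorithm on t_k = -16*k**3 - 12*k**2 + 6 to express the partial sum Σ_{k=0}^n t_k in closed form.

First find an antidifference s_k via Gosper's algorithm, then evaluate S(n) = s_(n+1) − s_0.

S(n) = -4*n**4 - 12*n**3 - 10*n**2 + 4*n + 6

Step 1: r(k) = (8*(k + 1)**3 + 6*(k + 1)**2 - 3)/(8*k**3 + 6*k**2 - 3).
Factor: A=1; B=1; C=k**3 + 3*k**2/4 - 3/8.
Solve (1)·f(k+1) − (1)·f(k) = k**3 + 3*k**2/4 - 3/8.
Bound: deg f ≤ 4.
Match coefficients ⇒ f(k) = k*(2*k**3 - 2*k**2 - k - 2)/8.
Get s_k = R·t_k = 2*k*(-2*k**3 + 2*k**2 + k + 2) with R(k) = B(k−1)f(k)/C(k) = k*(2*k**3 - 2*k**2 - k - 2)/(8*k**3 + 6*k**2 - 3).
s_(k+1) − s_k = -16*k**3 - 12*k**2 + 6 = t_k.
Σ_(k=0)^n t_k = s_(n+1) − s_(0) = (-4*n**4 - 12*n**3 - 10*n**2 + 4*n + 6) − (0), i.e. -4*n**4 - 12*n**3 - 10*n**2 + 4*n + 6.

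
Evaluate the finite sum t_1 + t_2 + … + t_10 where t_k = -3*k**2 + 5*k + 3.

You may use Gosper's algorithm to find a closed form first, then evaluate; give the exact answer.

The ratio is (3*k**2 + k - 5)/(3*k**2 - 5*k - 3).
Gosper form: A/B · C(k+1)/C(k) with A=1, B=1, C=k**2 - 5*k/3 - 1.
f must satisfy (1)·f(k+1) − (1)·f(k) = k**2 - 5*k/3 - 1.
Bound: deg f ≤ 3.
Match coefficients ⇒ f(k) = k**2*(k - 4)/3.
R(k) = B(k−1)·f(k)/C(k) = k**2*(k - 4)/(3*k**2 - 5*k - 3); s_k = R·t_k = k**2*(4 - k).
s_(k+1) − s_k = -3*k**2 + 5*k + 3 = t_k.
Telescoping: Σ = s_(11) − s_(1) = -847 − (3) = -850.

Σ = -850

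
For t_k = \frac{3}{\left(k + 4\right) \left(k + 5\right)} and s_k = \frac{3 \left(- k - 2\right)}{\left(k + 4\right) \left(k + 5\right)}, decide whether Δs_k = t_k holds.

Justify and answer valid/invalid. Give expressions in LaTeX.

s_(k+1) = 3*(-k - 3)/((k + 5)*(k + 6))
s_(k+1) − s_k = 3*k/(k**3 + 15*k**2 + 74*k + 120)
(s_(k+1) − s_k) − t_k = -18/(k**3 + 15*k**2 + 74*k + 120)

Invalid: residual - \frac{18}{k^{3} + 15 k^{2} + 74 k + 120} ≠ 0.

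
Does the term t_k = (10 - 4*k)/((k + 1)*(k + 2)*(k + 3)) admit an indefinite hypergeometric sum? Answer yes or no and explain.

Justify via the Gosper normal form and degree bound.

Compute t_(k+1)/t_k: get (k + 1)*(2*k - 3)/((k + 4)*(2*k - 5)).
Normal form (A,B,C) = (k + 1, k + 4, k - 5/2).
Solve (k + 1)·f(k+1) − (k + 3)·f(k) = k - 5/2.
Degrees (1,1,1) ⇒ d ≤ 2.
A polynomial solution: f(k) = -k*(3*k + 17)/8.
Get s_k = R·t_k = k*(3*k + 17)/(2*(k + 1)*(k + 2)) with R(k) = B(k−1)f(k)/C(k) = -k*(k + 3)*(3*k + 17)/(4*(2*k - 5)).
Verify: 2*(5 - 2*k)/(k**3 + 6*k**2 + 11*k + 6) matches t_k.

Yes. s_k = k*(3*k + 17)/(2*(k + 1)*(k + 2)).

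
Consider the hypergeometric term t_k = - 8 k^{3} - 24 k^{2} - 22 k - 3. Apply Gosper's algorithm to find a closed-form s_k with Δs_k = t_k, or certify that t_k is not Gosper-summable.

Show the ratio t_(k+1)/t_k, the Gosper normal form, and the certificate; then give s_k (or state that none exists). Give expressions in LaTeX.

t_(k+1)/t_k = (8*k**3 + 48*k**2 + 94*k + 57)/(8*k**3 + 24*k**2 + 22*k + 3).
Factor: A=1; B=1; C=k**3 + 3*k**2 + 11*k/4 + 3/8.
Set up (1)·f(k+1) − (1)·f(k) − (k**3 + 3*k**2 + 11*k/4 + 3/8) = 0.
Degrees (0,0,3) ⇒ d ≤ 4.
Coefficient equations give f(k) = k*(2*k**3 + 4*k**2 + k - 4)/8.
Get s_k = R·t_k = k*(-2*k**3 - 4*k**2 - k + 4) with R(k) = B(k−1)f(k)/C(k) = k*(2*k**3 + 4*k**2 + k - 4)/(8*k**3 + 24*k**2 + 22*k + 3).
Check: Δs_k = -8*k**3 - 24*k**2 - 22*k - 3. ✓

s_k = k \left(- 2 k^{3} - 4 k^{2} - k + 4\right)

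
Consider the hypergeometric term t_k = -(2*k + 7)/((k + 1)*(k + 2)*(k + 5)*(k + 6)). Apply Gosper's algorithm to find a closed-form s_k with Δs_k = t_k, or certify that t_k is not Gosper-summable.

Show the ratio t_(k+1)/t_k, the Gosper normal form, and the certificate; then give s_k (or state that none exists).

Compute t_(k+1)/t_k: get (k + 1)*(k + 5)*(2*k + 9)/((k + 3)*(k + 7)*(2*k + 7)).
Take A(k)=k + 1, B(k)=k + 7, C(k)=k**3 + 21*k**2/2 + 73*k/2 + 42.
Set up (k + 1)·f(k+1) − (k + 6)·f(k) − (k**3 + 21*k**2/2 + 73*k/2 + 42) = 0.
Bound: deg f ≤ 5.
Coefficient equations give f(k) = k*(k + 2)*(k + 3)*(k + 4)*(k + 6)/10.
Get s_k = R·t_k = k*(-k - 6)/(5*(k**2 + 6*k + 5)) with R(k) = B(k−1)f(k)/C(k) = k*(k + 2)*(k + 6)**2/(5*(2*k + 7)).
s_(k+1) − s_k = (-2*k - 7)/(k**4 + 14*k**3 + 65*k**2 + 112*k + 60) = t_k.

s_k = k*(-k - 6)/(5*(k**2 + 6*k + 5))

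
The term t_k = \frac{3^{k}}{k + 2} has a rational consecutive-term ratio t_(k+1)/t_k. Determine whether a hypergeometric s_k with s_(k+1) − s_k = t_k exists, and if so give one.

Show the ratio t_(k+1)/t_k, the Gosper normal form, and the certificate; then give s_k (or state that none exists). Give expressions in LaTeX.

Compute t_(k+1)/t_k: get 3*(k + 2)/(k + 3).
Take A(k)=3*k + 6, B(k)=k + 3, C(k)=1.
Need (3*k + 6)·f(k+1) − (k + 2)·f(k) = 1.
d = -1 from the (1,1,0) case.
d = -1 < 0 ⇒ no nonzero polynomial f; not summable.

no hypergeometric antidifference exists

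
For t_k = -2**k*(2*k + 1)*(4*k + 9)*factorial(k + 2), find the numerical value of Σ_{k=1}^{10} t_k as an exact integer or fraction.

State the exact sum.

Σ = -522870482534388

t_(k+1)/t_k = 2*(k + 3)*(2*k + 3)*(4*k + 13)/((2*k + 1)*(4*k + 9)).
A = 2*k + 6, B = 1, C = k**2 + 11*k/4 + 9/8.
Set up (2*k + 6)·f(k+1) − (1)·f(k) − (k**2 + 11*k/4 + 9/8) = 0.
deg f ≤ 1 (via 1,0,2).
Coefficient equations give f(k) = (4*k - 3)/8.
Then R = B(k−1)f/C = (4*k - 3)/((2*k + 1)*(4*k + 9)), so s_k = R(k)·t_k = -2**k*(4*k - 3)*factorial(k + 2).
s_(k+1) − s_k = -2**k*(2*k + 1)*(4*k + 9)*factorial(k + 2) = t_k.
Evaluate s at k=11 and k=1: -522870482534400 and -12; difference -522870482534388.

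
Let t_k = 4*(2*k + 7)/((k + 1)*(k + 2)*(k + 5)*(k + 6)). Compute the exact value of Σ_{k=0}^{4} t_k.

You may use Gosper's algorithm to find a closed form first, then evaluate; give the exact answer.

Σ = 11/15

Ratio r(k) = (k + 1)*(k + 5)*(2*k + 9)/((k + 3)*(k + 7)*(2*k + 7)).
A = k + 1, B = k + 7, C = k**3 + 21*k**2/2 + 73*k/2 + 42.
Key eq: (k + 1)·f(k+1) = (k + 6)·f(k) + (k**3 + 21*k**2/2 + 73*k/2 + 42).
Bound: deg f ≤ 5.
Match coefficients ⇒ f(k) = k*(k + 2)*(k + 3)*(k + 4)*(k + 6)/10.
Certificate R = B(k−1)f/C = k*(k + 2)*(k + 6)**2/(5*(2*k + 7)) gives s_k = 4*k*(k + 6)/(5*(k**2 + 6*k + 5)).
s_(k+1) − s_k = 4*(2*k + 7)/(k**4 + 14*k**3 + 65*k**2 + 112*k + 60) = t_k.
Telescoping: Σ = s_(5) − s_(0) = 11/15 − (0) = 11/15.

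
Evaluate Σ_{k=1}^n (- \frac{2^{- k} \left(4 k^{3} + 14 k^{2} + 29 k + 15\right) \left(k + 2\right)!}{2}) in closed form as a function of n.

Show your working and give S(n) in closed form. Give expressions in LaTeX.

Ratio r(k) = (4*k**4 + 38*k**3 + 147*k**2 + 269*k + 186)/(2*(4*k**3 + 14*k**2 + 29*k + 15)).
A = k/2 + 3/2, B = 1, C = k**3 + 7*k**2/2 + 29*k/4 + 15/4.
Solve (k/2 + 3/2)·f(k+1) − (1)·f(k) = k**3 + 7*k**2/2 + 29*k/4 + 15/4.
Degrees (1,0,3) ⇒ d ≤ 2.
Solving with deg f ≤ 2: f(k) = (4*k**2 + 2*k - 3)/2.
So s_k = (B(k−1)f/C)·t_k = (2*(4*k**2 + 2*k - 3)/(4*k**3 + 14*k**2 + 29*k + 15))·t_k = -(4*k**2 + 2*k - 3)*factorial(k + 2)/2**k.
Δs = -(4*k**3 + 14*k**2 + 29*k + 15)*factorial(k + 2)/(2*2**k), as required.
Evaluate: s_(n+1) = -2**(-n - 1)*(4*n**2 + 10*n + 3)*factorial(n + 3); subtract s_(1) = -9 ⇒ S(n) = (18*2**n - 4*n**5*factorial(n) - 34*n**4*factorial(n) - 107*n**3*factorial(n) - 152*n**2*factorial(n) - 93*n*factorial(n) - 18*factorial(n))/(2*2**n).

S(n) = \frac{2^{- n} \left(18 \cdot 2^{n} - 4 n^{5} n! - 34 n^{4} n! - 107 n^{3} n! - 152 n^{2} n! - 93 n n! - 18 n!\right)}{2}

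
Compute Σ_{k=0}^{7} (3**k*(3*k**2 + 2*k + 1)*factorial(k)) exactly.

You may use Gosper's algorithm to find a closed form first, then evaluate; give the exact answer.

Σ = 1851776641

Ratio r(k) = 3*(3*k**3 + 11*k**2 + 14*k + 6)/(3*k**2 + 2*k + 1).
Normal form (A,B,C) = (3*k + 3, 1, k**2 + 2*k/3 + 1/3).
Solve (3*k + 3)·f(k+1) − (1)·f(k) = k**2 + 2*k/3 + 1/3.
Degrees (1,0,2) ⇒ d ≤ 1.
Coefficient equations give f(k) = (k - 1)/3.
Certificate R = B(k−1)f/C = (k - 1)/(3*k**2 + 2*k + 1) gives s_k = 3**k*(k - 1)*factorial(k).
Check: Δs_k = 3**k*(3*k**2 + 2*k + 1)*factorial(k). ✓
Σ_(k=0)^(7) t_k = s_(8) − s_(0) = 1851776640 − (-1) = 1851776641.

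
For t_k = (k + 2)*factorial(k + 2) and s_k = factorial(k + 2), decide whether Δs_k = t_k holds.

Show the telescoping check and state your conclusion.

Valid: the claim telescopes to t_k.

s_(k+1) = factorial(k + 3)
s_(k+1) − s_k = (k + 2)*factorial(k + 2)
(s_(k+1) − s_k) − t_k = 0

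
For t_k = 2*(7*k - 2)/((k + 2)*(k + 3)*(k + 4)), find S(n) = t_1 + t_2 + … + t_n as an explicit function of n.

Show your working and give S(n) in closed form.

r(k) = (k + 2)*(7*k + 5)/((k + 5)*(7*k - 2)) after simplifying.
A = k + 2, B = k + 5, C = k - 2/7.
Set up (k + 2)·f(k+1) − (k + 4)·f(k) − (k - 2/7) = 0.
d = 2 from the (1,1,1) case.
A polynomial solution: f(k) = k*(k - 2)/7.
So s_k = (B(k−1)f/C)·t_k = (k*(k - 2)*(k + 4)/(7*k - 2))·t_k = 2*k*(k - 2)/((k + 2)*(k + 3)).
s_(k+1) − s_k = 2*(7*k - 2)/(k**3 + 9*k**2 + 26*k + 24) = t_k.
s_(n+1) = 2*(n**2 - 1)/(n**2 + 7*n + 12) and s_(1) = -1/6, so S(n) = n*(13*n + 7)/(6*(n**2 + 7*n + 12)).

S(n) = n*(13*n + 7)/(6*(n**2 + 7*n + 12))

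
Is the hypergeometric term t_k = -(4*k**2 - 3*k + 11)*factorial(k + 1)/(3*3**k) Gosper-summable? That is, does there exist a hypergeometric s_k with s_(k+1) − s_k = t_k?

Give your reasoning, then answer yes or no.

The ratio is (k + 2)*(-3*k + 4*(k + 1)**2 + 8)/(3*(4*k**2 - 3*k + 11)).
Take A(k)=k/3 + 2/3, B(k)=1, C(k)=k**2 - 3*k/4 + 11/4.
Solve (k/3 + 2/3)·f(k+1) − (1)·f(k) = k**2 - 3*k/4 + 11/4.
deg f ≤ 1 (via 1,0,2).
Coefficient equations give f(k) = 3*(4*k - 3)/4.
So s_k = (B(k−1)f/C)·t_k = (3*(4*k - 3)/(4*k**2 - 3*k + 11))·t_k = -(4*k - 3)*factorial(k + 1)/3**k.
Δs = -(4*k**2 - 3*k + 11)*factorial(k + 1)/(3*3**k), as required.

Yes. s_k = -(4*k - 3)*factorial(k + 1)/3**k.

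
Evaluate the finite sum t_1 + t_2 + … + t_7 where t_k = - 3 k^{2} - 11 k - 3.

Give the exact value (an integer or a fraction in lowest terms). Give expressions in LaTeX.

Σ = -749

Step 1: r(k) = (3*k**2 + 17*k + 17)/(3*k**2 + 11*k + 3).
So A=1 and B=1, with C=k**2 + 11*k/3 + 1.
Solve (1)·f(k+1) − (1)·f(k) = k**2 + 11*k/3 + 1.
Degrees (0,0,2) ⇒ d ≤ 3.
Match coefficients ⇒ f(k) = k*(k**2 + 4*k - 2)/3.
Then R = B(k−1)f/C = k*(k**2 + 4*k - 2)/(3*k**2 + 11*k + 3), so s_k = R(k)·t_k = k*(-k**2 - 4*k + 2).
Check: Δs_k = -3*k**2 - 11*k - 3. ✓
Evaluate s at k=8 and k=1: -752 and -3; difference -749.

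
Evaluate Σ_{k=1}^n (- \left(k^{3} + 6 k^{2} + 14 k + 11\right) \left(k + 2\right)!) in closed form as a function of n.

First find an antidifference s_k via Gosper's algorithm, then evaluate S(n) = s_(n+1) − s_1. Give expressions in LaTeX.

S(n) = - n^{2} \left(n + 3\right)! - 4 n \left(n + 3\right)! - 4 \left(n + 3\right)! + 24

t_(k+1)/t_k = (k**4 + 12*k**3 + 56*k**2 + 119*k + 96)/(k**3 + 6*k**2 + 14*k + 11).
So A=k + 3 and B=1, with C=k**3 + 6*k**2 + 14*k + 11.
Key eq: (k + 3)·f(k+1) = (1)·f(k) + (k**3 + 6*k**2 + 14*k + 11).
Bound: deg f ≤ 2.
Solving with deg f ≤ 2: f(k) = (k + 1)**2.
R(k) = B(k−1)·f(k)/C(k) = (k + 1)**2/(k**3 + 6*k**2 + 14*k + 11); s_k = R·t_k = -(k + 1)**2*factorial(k + 2).
s_(k+1) − s_k = -(k**3 + 6*k**2 + 14*k + 11)*factorial(k + 2) = t_k.
Σ_(k=1)^n t_k = s_(n+1) − s_(1) = (-(n + 2)**2*factorial(n + 3)) − (-24), i.e. -n**2*factorial(n + 3) - 4*n*factorial(n + 3) - 4*factorial(n + 3) + 24.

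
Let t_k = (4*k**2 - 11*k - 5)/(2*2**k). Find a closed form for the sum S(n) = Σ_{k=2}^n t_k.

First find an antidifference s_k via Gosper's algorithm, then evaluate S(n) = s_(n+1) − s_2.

t_(k+1)/t_k = (4*k**2 - 3*k - 12)/(2*(4*k**2 - 11*k - 5)).
A = 1/2, B = 1, C = k**2 - 11*k/4 - 5/4.
Set up (1/2)·f(k+1) − (1)·f(k) − (k**2 - 11*k/4 - 5/4) = 0.
d = 2 from the (0,0,2) case.
A polynomial solution: f(k) = -(4*k**2 - 3*k - 4)/2.
So s_k = (B(k−1)f/C)·t_k = (-2*(4*k**2 - 3*k - 4)/(4*k**2 - 11*k - 5))·t_k = (-4*k**2 + 3*k + 4)/2**k.
Check: Δs_k = (4*k**2 - 11*k - 5)/(2*2**k). ✓
Evaluate: s_(n+1) = 2**(-n - 1)*(-4*n**2 - 5*n + 3); subtract s_(2) = -3/2 ⇒ S(n) = 2**(-n - 1)*(3*2**n - 4*n**2 - 5*n + 3).

S(n) = 2**(-n - 1)*(3*2**n - 4*n**2 - 5*n + 3)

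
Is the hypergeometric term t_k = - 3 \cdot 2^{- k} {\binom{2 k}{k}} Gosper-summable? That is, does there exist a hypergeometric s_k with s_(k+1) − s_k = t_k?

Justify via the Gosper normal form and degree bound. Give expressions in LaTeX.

No; the degree bound rules out any f.

Ratio r(k) = (2*k + 1)/(k + 1).
A = 2*k + 1, B = k + 1, C = 1.
Need (2*k + 1)·f(k+1) − (k)·f(k) = 1.
Bound: deg f ≤ -1.
Bound -1 < 0, so the key equation has no polynomial solution.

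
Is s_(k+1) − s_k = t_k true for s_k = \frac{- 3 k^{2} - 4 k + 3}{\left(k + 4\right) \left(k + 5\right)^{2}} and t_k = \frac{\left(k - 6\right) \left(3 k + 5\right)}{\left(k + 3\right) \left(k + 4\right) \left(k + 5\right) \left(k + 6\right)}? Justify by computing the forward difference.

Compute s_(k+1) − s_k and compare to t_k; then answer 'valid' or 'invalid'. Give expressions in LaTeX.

Invalid: residual \frac{4 \left(- 3 k^{3} - 12 k^{2} + 37 k + 84\right)}{k^{6} + 29 k^{5} + 347 k^{4} + 2191 k^{3} + 7692 k^{2} + 14220 k + 10800} ≠ 0.

s_(k+1) = (-4*k - 3*(k + 1)**2 - 1)/((k + 5)*(k + 6)**2)
s_(k+1) − s_k = (3*k**3 - k**2 - 128*k - 188)/(k**5 + 26*k**4 + 269*k**3 + 1384*k**2 + 3540*k + 3600)
(s_(k+1) − s_k) − t_k = 4*(-3*k**3 - 12*k**2 + 37*k + 84)/(k**6 + 29*k**5 + 347*k**4 + 2191*k**3 + 7692*k**2 + 14220*k + 10800)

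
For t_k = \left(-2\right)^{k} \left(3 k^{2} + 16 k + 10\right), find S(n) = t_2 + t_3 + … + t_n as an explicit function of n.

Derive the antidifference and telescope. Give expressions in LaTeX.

S(n) = 2 \left(-2\right)^{n} n^{2} + 12 \left(-2\right)^{n} n + 10 \left(-2\right)^{n} + 48

t_(k+1)/t_k = 2*(-3*k**2 - 22*k - 29)/(3*k**2 + 16*k + 10).
So A=-2 and B=1, with C=k**2 + 16*k/3 + 10/3.
Key eq: (-2)·f(k+1) = (1)·f(k) + (k**2 + 16*k/3 + 10/3).
Bound: deg f ≤ 2.
Solve for f: f(k) = -k*(k + 4)/3 (degree 2 ≤ 2).
So s_k = (B(k−1)f/C)·t_k = (-k*(k + 4)/(3*k**2 + 16*k + 10))·t_k = (-2)**k*k*(-k - 4).
s_(k+1) − s_k = (-2)**k*(3*k**2 + 16*k + 10) = t_k.
Telescope: S(n) = s_(n+1) − s_(2) = 2*(-2)**n*(n**2 + 6*n + 5) − (-48) = 2*(-2)**n*n**2 + 12*(-2)**n*n + 10*(-2)**n + 48.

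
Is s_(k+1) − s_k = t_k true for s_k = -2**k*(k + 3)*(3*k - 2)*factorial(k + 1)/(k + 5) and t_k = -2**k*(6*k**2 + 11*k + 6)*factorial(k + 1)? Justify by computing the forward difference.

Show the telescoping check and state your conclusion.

Invalid: residual 2**(k + 1)*(6*k**3 + 41*k**2 + 58*k + 32)*factorial(k + 1)/((k + 5)*(k + 6)) ≠ 0.

s_(k+1) = -2**(k + 1)*(k + 4)*(3*k + 1)*factorial(k + 2)/(k + 6)
s_(k+1) − s_k = -2**k*(6*k**4 + 65*k**3 + 225*k**2 + 280*k + 116)*factorial(k + 1)/((k + 5)*(k + 6))
(s_(k+1) − s_k) − t_k = 2**(k + 1)*(6*k**3 + 41*k**2 + 58*k + 32)*factorial(k + 1)/((k + 5)*(k + 6))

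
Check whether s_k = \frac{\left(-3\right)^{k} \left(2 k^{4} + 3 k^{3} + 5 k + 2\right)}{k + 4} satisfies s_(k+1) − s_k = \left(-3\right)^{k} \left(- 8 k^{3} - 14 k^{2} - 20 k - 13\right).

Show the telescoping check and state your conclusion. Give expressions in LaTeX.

Invalid: residual \frac{\left(-3\right)^{k} \left(16 k^{4} + 96 k^{3} + 150 k^{2} + 190 k + 106\right)}{k^{2} + 9 k + 20} ≠ 0.

s_(k+1) = (-3)**(k + 1)*(5*k + 2*(k + 1)**4 + 3*(k + 1)**3 + 7)/(k + 5)
s_(k+1) − s_k = (-3)**k*(-8*k**5 - 70*k**4 - 210*k**3 - 323*k**2 - 327*k - 154)/(k**2 + 9*k + 20)
(s_(k+1) − s_k) − t_k = (-3)**k*(16*k**4 + 96*k**3 + 150*k**2 + 190*k + 106)/(k**2 + 9*k + 20)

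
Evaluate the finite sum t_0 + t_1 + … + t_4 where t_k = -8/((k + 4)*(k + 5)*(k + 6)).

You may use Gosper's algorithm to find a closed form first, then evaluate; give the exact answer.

Compute t_(k+1)/t_k: get (k + 4)/(k + 7).
Take A(k)=k + 4, B(k)=k + 7, C(k)=1.
f must satisfy (k + 4)·f(k+1) − (k + 6)·f(k) = 1.
deg f ≤ 2 (via 1,1,0).
Match coefficients ⇒ f(k) = k*(k + 9)/40.
Certificate R = B(k−1)f/C = k*(k + 6)*(k + 9)/40 gives s_k = k*(-k - 9)/(5*(k + 4)*(k + 5)).
Check: Δs_k = -8/(k**3 + 15*k**2 + 74*k + 120). ✓
Evaluate s at k=5 and k=0: -7/45 and 0; difference -7/45.

Σ = -7/45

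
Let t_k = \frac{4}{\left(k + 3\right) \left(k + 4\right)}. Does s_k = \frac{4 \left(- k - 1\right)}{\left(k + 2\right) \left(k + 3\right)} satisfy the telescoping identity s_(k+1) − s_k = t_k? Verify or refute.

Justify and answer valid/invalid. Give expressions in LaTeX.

s_(k+1) = 4*(-k - 2)/((k + 3)*(k + 4))
s_(k+1) − s_k = 4*k/(k**3 + 9*k**2 + 26*k + 24)
(s_(k+1) − s_k) − t_k = -8/(k**3 + 9*k**2 + 26*k + 24)

Invalid: residual - \frac{8}{k^{3} + 9 k^{2} + 26 k + 24} ≠ 0.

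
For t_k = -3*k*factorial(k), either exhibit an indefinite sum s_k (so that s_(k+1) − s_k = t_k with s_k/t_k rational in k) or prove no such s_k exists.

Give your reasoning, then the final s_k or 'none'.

t_(k+1)/t_k = (k + 1)**2/k.
Gosper form: A/B · C(k+1)/C(k) with A=k + 1, B=1, C=k.
Key eq: (k + 1)·f(k+1) = (1)·f(k) + (k).
Bound: deg f ≤ 0.
A polynomial solution: f(k) = 1.
Get s_k = R·t_k = -3*factorial(k) with R(k) = B(k−1)f(k)/C(k) = 1/k.
s_(k+1) − s_k = -3*k*factorial(k) = t_k.

s_k = -3*factorial(k)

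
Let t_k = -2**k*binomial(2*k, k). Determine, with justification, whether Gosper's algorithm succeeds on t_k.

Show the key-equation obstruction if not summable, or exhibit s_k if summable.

No — key equation has no polynomial f.

Step 1: r(k) = 4*(2*k + 1)/(k + 1).
Take A(k)=8*k + 4, B(k)=k + 1, C(k)=1.
f must satisfy (8*k + 4)·f(k+1) − (k)·f(k) = 1.
Bound: deg f ≤ -1.
deg f ≤ -1 is impossible — no certificate.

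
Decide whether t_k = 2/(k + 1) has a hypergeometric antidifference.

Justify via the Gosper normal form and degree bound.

No — t_k has no hypergeometric antidifference.

The ratio is (k + 1)/(k + 2).
A = k + 1, B = k + 2, C = 1.
Key eq: (k + 1)·f(k+1) = (k + 1)·f(k) + (1).
d = 0 from the (1,1,0) case.
Put f(k) = c0: A·f(k+1) − B(k−1)·f(k) − C = -1; need -1 = 0 — inconsistent ⇒ no f, not summable.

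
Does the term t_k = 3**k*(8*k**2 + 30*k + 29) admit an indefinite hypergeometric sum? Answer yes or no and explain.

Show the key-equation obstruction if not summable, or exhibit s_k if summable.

Ratio r(k) = 3*(8*k**2 + 46*k + 67)/(8*k**2 + 30*k + 29).
So A=3 and B=1, with C=k**2 + 15*k/4 + 29/8.
Set up (3)·f(k+1) − (1)·f(k) − (k**2 + 15*k/4 + 29/8) = 0.
Bound: deg f ≤ 2.
A polynomial solution: f(k) = (4*k**2 + 3*k + 4)/8.
Then R = B(k−1)f/C = (4*k**2 + 3*k + 4)/(8*k**2 + 30*k + 29), so s_k = R(k)·t_k = 3**k*(4*k**2 + 3*k + 4).
s_(k+1) − s_k = 3**k*(8*k**2 + 30*k + 29) = t_k.

Yes. s_k = 3**k*(4*k**2 + 3*k + 4).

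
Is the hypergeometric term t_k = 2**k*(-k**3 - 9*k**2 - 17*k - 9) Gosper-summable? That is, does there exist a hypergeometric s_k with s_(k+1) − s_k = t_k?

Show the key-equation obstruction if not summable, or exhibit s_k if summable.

Yes. s_k = 2**k*(-k**3 - 3*k**2 + k - 3).

Compute t_(k+1)/t_k: get 2*(k**3 + 12*k**2 + 38*k + 36)/(k**3 + 9*k**2 + 17*k + 9).
A = 2, B = 1, C = k**3 + 9*k**2 + 17*k + 9.
Need (2)·f(k+1) − (1)·f(k) = k**3 + 9*k**2 + 17*k + 9.
deg f ≤ 3 (via 0,0,3).
A polynomial solution: f(k) = k**3 + 3*k**2 - k + 3.
Then R = B(k−1)f/C = (k**3 + 3*k**2 - k + 3)/((k + 1)*(k**2 + 8*k + 9)), so s_k = R(k)·t_k = 2**k*(-k**3 - 3*k**2 + k - 3).
Check: Δs_k = 2**k*(-k**3 - 9*k**2 - 17*k - 9). ✓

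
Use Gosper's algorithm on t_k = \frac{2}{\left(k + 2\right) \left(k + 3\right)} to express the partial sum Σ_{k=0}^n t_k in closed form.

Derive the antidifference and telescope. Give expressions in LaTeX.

S(n) = \frac{n + 1}{n + 3}

The ratio is (k + 2)/(k + 4).
Factor: A=k + 2; B=k + 4; C=1.
Set up (k + 2)·f(k+1) − (k + 3)·f(k) − (1) = 0.
deg f ≤ 1 (via 1,1,0).
Match coefficients ⇒ f(k) = k/2.
Get s_k = R·t_k = k/(k + 2) with R(k) = B(k−1)f(k)/C(k) = k*(k + 3)/2.
s_(k+1) − s_k = 2/(k**2 + 5*k + 6) = t_k.
Telescope: S(n) = s_(n+1) − s_(0) = (n + 1)/(n + 3) − (0) = (n + 1)/(n + 3).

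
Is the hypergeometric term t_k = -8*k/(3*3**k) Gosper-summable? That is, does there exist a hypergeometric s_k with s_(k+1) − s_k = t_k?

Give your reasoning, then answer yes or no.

Yes. s_k = 2*(2*k + 1)/3**k.

t_(k+1)/t_k = (k + 1)/(3*k).
Take A(k)=1/3, B(k)=1, C(k)=k.
Solve (1/3)·f(k+1) − (1)·f(k) = k.
d = 1 from the (0,0,1) case.
Solving with deg f ≤ 1: f(k) = -3*(2*k + 1)/4.
Certificate R = B(k−1)f/C = -3*(2*k + 1)/(4*k) gives s_k = 2*(2*k + 1)/3**k.
s_(k+1) − s_k = -8*k/(3*3**k) = t_k.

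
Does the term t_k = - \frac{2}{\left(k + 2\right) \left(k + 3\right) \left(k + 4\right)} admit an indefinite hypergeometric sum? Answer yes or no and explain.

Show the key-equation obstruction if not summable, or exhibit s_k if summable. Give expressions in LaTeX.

t_(k+1)/t_k = (k + 2)/(k + 5).
Factor: A=k + 2; B=k + 5; C=1.
Solve (k + 2)·f(k+1) − (k + 4)·f(k) = 1.
d = 2 from the (1,1,0) case.
Solve for f: f(k) = k*(k + 5)/12 (degree 2 ≤ 2).
So s_k = (B(k−1)f/C)·t_k = (k*(k + 4)*(k + 5)/12)·t_k = k*(-k - 5)/(6*(k + 2)*(k + 3)).
Δs = -2/(k**3 + 9*k**2 + 26*k + 24), as required.

Yes. s_k = \frac{k \left(- k - 5\right)}{6 \left(k + 2\right) \left(k + 3\right)}.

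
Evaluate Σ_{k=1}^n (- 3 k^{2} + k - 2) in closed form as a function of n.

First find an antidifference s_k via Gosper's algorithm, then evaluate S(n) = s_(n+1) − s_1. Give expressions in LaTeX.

S(n) = n \left(- n^{2} - n - 2\right)

Step 1: r(k) = (-k + 3*(k + 1)**2 + 1)/(3*k**2 - k + 2).
So A=1 and B=1, with C=k**2 - k/3 + 2/3.
Need (1)·f(k+1) − (1)·f(k) = k**2 - k/3 + 2/3.
From deg A=0, deg B=0, deg C=2: d=3.
Solving with deg f ≤ 3: f(k) = k*(k**2 - 2*k + 3)/3.
R(k) = B(k−1)·f(k)/C(k) = k*(k**2 - 2*k + 3)/(3*k**2 - k + 2); s_k = R·t_k = k*(-k**2 + 2*k - 3).
s_(k+1) − s_k = -3*k**2 + k - 2 = t_k.
Evaluate: s_(n+1) = -n**3 - n**2 - 2*n - 2; subtract s_(1) = -2 ⇒ S(n) = n*(-n**2 - n - 2).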